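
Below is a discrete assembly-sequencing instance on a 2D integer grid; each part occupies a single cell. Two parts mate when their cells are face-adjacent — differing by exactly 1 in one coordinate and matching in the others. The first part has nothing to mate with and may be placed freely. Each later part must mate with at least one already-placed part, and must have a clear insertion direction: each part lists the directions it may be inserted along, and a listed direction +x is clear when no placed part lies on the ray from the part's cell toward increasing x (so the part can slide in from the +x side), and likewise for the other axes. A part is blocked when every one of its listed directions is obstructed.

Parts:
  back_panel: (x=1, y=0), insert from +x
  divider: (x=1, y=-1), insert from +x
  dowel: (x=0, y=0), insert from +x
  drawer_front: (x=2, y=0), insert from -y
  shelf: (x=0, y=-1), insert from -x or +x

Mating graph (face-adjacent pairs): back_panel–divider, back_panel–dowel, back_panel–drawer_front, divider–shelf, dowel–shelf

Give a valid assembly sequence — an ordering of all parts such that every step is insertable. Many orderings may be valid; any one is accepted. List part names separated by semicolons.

1. divider@(1, -1) [+x clear] — {divider}
2. shelf@(0, -1) [-x clear] — {divider, shelf}
3. dowel@(0, 0) [+x clear] — {divider, dowel, shelf}
4. back_panel@(1, 0) [+x clear] — {back_panel, divider, dowel, shelf}
5. drawer_front@(2, 0) [-y clear] — {back_panel, divider, dowel, drawer_front, shelf}

divider; shelf; dowel; back_panel; drawer_front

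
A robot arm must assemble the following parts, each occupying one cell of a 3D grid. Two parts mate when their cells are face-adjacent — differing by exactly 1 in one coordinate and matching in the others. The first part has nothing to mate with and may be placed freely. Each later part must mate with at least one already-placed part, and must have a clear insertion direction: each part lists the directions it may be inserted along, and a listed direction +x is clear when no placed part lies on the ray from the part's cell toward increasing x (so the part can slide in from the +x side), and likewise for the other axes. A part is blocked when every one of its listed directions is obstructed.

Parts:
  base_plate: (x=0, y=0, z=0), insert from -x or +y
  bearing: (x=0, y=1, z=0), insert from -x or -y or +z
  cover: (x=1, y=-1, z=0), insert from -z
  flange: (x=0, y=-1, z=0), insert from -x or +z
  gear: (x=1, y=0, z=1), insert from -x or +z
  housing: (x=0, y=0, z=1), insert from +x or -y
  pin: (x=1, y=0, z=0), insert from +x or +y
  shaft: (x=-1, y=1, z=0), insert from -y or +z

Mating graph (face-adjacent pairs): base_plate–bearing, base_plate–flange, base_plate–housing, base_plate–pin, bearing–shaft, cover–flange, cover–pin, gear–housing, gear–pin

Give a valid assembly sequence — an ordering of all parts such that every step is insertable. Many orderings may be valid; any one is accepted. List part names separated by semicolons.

pin; cover; gear; base_plate; bearing; shaft; flange; housing

1. pin@(1, 0, 0) [+x clear] — {pin}
2. cover@(1, -1, 0) [-z clear] — {cover, pin}
3. gear@(1, 0, 1) [-x clear] — {cover, gear, pin}
4. base_plate@(0, 0, 0) [-x clear] — {base_plate, cover, gear, pin}
5. bearing@(0, 1, 0) [-x clear] — {base_plate, bearing, cover, gear, pin}
6. shaft@(-1, 1, 0) [-y clear] — {base_plate, bearing, cover, gear, pin, shaft}
7. flange@(0, -1, 0) [-x clear] — {base_plate, bearing, cover, flange, gear, pin, shaft}
8. housing@(0, 0, 1) [-y clear] — {base_plate, bearing, cover, flange, gear, housing, pin, shaft}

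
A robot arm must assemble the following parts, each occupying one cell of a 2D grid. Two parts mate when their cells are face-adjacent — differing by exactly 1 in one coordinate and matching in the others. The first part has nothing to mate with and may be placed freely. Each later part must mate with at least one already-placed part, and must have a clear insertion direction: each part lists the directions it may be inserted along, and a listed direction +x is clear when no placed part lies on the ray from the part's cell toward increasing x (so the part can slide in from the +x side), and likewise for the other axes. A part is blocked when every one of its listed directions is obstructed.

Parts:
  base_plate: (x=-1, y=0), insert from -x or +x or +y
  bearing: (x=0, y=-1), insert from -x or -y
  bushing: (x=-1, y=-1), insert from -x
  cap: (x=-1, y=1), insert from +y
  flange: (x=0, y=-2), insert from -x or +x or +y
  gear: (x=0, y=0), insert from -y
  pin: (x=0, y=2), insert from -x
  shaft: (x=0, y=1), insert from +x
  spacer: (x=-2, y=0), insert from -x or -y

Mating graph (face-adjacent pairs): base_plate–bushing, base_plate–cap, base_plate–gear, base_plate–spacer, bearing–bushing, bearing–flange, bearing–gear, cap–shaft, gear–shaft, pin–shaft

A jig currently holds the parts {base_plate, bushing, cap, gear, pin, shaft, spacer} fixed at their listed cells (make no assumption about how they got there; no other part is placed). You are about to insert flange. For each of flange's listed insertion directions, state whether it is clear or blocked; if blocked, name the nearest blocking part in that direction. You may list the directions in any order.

+x: clear; +y: blocked by gear; -x: clear

-x: ray from flange(0, -2) has no placed part ⇒ clear
+x: ray from flange(0, -2) has no placed part ⇒ clear
+y: nearest on ray is gear@(0, 0) ⇒ blocked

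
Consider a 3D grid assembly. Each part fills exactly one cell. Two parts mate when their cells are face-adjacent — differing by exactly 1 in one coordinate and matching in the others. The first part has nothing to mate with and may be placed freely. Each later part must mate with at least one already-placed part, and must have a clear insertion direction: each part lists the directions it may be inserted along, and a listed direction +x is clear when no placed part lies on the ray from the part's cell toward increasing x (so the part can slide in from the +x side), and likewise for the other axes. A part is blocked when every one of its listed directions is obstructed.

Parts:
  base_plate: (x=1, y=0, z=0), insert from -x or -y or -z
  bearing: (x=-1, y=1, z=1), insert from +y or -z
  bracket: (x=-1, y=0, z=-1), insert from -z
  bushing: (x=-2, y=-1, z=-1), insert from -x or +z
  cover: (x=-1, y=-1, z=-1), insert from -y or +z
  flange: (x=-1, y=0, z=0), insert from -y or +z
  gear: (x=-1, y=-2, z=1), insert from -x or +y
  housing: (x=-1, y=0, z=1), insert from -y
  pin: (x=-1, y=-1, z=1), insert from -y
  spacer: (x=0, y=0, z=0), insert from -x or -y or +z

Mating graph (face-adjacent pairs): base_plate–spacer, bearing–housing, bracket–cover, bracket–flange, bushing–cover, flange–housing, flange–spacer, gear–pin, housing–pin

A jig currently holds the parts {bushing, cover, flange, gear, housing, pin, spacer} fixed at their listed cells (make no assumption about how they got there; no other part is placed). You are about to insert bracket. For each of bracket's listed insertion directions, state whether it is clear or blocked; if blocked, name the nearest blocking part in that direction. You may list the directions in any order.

-z: clear

-z: ray from bracket(-1, 0, -1) has no placed part ⇒ clear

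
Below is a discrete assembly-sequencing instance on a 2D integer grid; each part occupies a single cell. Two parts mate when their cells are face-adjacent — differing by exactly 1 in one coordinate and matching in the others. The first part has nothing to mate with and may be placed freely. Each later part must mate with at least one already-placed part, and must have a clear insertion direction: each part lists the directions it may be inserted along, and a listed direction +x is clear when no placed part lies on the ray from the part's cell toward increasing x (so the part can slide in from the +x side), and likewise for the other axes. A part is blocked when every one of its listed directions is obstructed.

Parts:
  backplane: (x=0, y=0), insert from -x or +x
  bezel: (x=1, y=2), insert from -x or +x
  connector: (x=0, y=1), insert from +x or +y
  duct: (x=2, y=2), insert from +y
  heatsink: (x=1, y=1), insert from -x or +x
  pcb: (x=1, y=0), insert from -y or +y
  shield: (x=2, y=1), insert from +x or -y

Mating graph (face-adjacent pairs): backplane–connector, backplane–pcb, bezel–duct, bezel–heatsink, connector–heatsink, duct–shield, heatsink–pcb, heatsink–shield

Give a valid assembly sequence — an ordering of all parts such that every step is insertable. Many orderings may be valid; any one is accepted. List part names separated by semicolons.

1. shield@(2, 1) [+x clear] — {shield}
2. duct@(2, 2) [+y clear] — {duct, shield}
3. bezel@(1, 2) [-x clear] — {bezel, duct, shield}
4. heatsink@(1, 1) [-x clear] — {bezel, duct, heatsink, shield}
5. connector@(0, 1) [+y clear] — {bezel, connector, duct, heatsink, shield}
6. backplane@(0, 0) [-x clear] — {backplane, bezel, connector, duct, heatsink, shield}
7. pcb@(1, 0) [-y clear] — {backplane, bezel, connector, duct, heatsink, pcb, shield}

shield; duct; bezel; heatsink; connector; backplane; pcb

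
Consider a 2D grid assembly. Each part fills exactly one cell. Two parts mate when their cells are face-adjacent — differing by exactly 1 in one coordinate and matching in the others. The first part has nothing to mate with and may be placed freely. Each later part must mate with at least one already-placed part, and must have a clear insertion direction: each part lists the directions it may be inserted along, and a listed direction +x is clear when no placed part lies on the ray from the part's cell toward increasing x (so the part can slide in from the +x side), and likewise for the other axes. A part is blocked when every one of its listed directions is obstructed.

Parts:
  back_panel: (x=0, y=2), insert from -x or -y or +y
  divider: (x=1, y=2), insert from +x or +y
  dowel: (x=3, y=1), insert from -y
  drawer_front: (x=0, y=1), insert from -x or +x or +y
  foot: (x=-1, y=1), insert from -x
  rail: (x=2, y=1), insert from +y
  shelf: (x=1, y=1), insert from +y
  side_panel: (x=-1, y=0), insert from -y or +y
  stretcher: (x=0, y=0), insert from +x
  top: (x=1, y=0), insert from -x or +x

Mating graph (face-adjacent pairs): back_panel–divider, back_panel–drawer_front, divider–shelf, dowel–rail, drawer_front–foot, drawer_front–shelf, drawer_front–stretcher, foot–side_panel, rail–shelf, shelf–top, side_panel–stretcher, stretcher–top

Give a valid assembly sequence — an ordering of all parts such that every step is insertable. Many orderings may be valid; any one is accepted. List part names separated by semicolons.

side_panel; foot; stretcher; top; drawer_front; shelf; divider; rail; dowel; back_panel

1. side_panel@(-1, 0) [-y clear] — {side_panel}
2. foot@(-1, 1) [-x clear] — {foot, side_panel}
3. stretcher@(0, 0) [+x clear] — {foot, side_panel, stretcher}
4. top@(1, 0) [+x clear] — {foot, side_panel, stretcher, top}
5. drawer_front@(0, 1) [+x clear] — {drawer_front, foot, side_panel, stretcher, top}
6. shelf@(1, 1) [+y clear] — {drawer_front, foot, shelf, side_panel, stretcher, top}
7. divider@(1, 2) [+x clear] — {divider, drawer_front, foot, shelf, side_panel, stretcher, top}
8. rail@(2, 1) [+y clear] — {divider, drawer_front, foot, rail, shelf, side_panel, stretcher, top}
9. dowel@(3, 1) [-y clear] — {divider, dowel, drawer_front, foot, rail, shelf, side_panel, stretcher, top}
10. back_panel@(0, 2) [-x clear] — {back_panel, divider, dowel, drawer_front, foot, rail, shelf, side_panel, stretcher, top}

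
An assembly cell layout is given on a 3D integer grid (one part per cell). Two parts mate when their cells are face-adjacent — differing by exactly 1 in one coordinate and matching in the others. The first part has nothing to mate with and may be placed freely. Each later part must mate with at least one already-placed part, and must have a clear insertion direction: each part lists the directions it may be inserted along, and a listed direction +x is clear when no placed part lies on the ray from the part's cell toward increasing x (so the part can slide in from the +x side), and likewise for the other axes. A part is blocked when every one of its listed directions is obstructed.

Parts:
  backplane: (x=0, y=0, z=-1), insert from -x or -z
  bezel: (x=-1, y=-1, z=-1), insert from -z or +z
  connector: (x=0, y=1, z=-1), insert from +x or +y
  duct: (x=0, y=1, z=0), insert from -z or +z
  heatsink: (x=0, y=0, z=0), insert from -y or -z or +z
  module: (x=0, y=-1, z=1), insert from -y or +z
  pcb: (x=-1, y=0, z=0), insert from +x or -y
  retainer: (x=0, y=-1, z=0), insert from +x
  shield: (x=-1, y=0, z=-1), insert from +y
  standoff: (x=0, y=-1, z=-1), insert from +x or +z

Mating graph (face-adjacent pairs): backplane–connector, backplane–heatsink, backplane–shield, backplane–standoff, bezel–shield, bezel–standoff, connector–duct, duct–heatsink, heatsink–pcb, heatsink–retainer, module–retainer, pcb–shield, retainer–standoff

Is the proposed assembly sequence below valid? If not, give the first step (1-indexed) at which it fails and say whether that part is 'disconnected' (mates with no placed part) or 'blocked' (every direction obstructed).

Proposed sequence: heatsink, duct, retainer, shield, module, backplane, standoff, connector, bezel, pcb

1. heatsink@(0, 0, 0) [-y clear] — {heatsink}
2. duct@(0, 1, 0) [-z clear] — {duct, heatsink}
3. retainer@(0, -1, 0) [+x clear] — {duct, heatsink, retainer}
4. shield@(-1, 0, -1) — no placed neighbour ⇒ disconnected

Invalid at step 4 (disconnected)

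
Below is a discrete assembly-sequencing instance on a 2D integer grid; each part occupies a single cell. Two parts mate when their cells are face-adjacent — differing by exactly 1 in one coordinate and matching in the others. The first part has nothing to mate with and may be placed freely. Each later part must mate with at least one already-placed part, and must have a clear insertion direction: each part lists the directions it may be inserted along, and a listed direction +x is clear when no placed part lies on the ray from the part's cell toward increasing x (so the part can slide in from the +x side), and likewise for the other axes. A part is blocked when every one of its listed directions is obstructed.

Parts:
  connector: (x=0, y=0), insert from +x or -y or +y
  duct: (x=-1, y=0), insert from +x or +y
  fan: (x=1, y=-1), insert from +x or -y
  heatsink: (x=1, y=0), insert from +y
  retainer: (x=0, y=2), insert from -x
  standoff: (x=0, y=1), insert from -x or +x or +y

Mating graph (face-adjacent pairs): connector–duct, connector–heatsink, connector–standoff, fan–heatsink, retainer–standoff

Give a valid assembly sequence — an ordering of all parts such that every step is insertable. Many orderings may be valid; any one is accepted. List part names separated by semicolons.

fan; heatsink; connector; duct; standoff; retainer

1. fan@(1, -1) [+x clear] — {fan}
2. heatsink@(1, 0) [+y clear] — {fan, heatsink}
3. connector@(0, 0) [-y clear] — {connector, fan, heatsink}
4. duct@(-1, 0) [+y clear] — {connector, duct, fan, heatsink}
5. standoff@(0, 1) [-x clear] — {connector, duct, fan, heatsink, standoff}
6. retainer@(0, 2) [-x clear] — {connector, duct, fan, heatsink, retainer, standoff}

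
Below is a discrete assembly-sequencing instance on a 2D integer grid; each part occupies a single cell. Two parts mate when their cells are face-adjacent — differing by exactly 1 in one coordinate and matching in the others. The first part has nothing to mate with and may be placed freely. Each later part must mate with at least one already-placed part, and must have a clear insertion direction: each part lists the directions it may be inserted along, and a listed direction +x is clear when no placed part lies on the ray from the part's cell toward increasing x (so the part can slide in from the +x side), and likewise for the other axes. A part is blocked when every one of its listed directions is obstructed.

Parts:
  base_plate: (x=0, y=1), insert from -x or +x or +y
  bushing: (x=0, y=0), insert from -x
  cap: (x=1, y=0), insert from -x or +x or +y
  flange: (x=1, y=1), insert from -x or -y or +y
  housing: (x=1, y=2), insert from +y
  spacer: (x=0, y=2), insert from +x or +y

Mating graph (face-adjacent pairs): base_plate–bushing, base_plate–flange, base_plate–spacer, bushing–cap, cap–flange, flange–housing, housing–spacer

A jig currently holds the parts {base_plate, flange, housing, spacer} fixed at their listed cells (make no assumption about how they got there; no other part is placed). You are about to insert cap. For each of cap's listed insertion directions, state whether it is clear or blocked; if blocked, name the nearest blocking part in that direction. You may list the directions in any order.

-x: ray from cap(1, 0) has no placed part ⇒ clear
+x: ray from cap(1, 0) has no placed part ⇒ clear
+y: nearest on ray is flange@(1, 1) ⇒ blocked

+x: clear; +y: blocked by flange; -x: clear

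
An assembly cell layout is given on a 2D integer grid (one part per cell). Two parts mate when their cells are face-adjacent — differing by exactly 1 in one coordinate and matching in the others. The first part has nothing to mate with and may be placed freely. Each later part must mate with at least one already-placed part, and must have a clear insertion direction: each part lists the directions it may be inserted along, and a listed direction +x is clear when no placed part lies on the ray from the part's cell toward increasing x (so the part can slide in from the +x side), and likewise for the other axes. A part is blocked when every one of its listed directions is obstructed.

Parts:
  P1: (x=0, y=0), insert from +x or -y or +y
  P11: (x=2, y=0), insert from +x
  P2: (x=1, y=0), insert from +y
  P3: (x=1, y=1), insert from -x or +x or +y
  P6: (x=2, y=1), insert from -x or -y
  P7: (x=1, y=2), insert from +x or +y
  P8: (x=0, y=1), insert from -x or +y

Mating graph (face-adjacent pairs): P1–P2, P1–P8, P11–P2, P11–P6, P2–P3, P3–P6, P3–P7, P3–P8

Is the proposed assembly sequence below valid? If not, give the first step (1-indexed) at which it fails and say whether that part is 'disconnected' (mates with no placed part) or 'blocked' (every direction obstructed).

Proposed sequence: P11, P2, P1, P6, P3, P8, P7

1. P11@(2, 0) [+x clear] — {P11}
2. P2@(1, 0) [+y clear] — {P11, P2}
3. P1@(0, 0) [-y clear] — {P1, P11, P2}
4. P6@(2, 1) [-x clear] — {P1, P11, P2, P6}
5. P3@(1, 1) [-x clear] — {P1, P11, P2, P3, P6}
6. P8@(0, 1) [-x clear] — {P1, P11, P2, P3, P6, P8}
7. P7@(1, 2) [+x clear] — {P1, P11, P2, P3, P6, P7, P8}

Valid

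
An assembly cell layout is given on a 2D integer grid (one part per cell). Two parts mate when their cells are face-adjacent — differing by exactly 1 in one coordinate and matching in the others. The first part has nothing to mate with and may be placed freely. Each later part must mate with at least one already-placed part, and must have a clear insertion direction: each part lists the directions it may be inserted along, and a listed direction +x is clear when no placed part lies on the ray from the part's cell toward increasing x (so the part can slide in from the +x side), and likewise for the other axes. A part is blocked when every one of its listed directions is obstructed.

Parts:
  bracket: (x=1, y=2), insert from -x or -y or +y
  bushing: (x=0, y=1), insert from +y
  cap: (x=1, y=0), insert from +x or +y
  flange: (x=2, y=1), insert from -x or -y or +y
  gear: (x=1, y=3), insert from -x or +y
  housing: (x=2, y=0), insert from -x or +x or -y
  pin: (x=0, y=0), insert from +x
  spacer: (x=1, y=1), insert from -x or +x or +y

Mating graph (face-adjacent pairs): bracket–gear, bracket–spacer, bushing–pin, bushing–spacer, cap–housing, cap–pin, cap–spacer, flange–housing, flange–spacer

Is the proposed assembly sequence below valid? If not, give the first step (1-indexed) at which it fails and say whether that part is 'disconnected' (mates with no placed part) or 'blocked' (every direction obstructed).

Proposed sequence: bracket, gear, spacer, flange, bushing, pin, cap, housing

1. bracket@(1, 2) [-x clear] — {bracket}
2. gear@(1, 3) [-x clear] — {bracket, gear}
3. spacer@(1, 1) [-x clear] — {bracket, gear, spacer}
4. flange@(2, 1) [-y clear] — {bracket, flange, gear, spacer}
5. bushing@(0, 1) [+y clear] — {bracket, bushing, flange, gear, spacer}
6. pin@(0, 0) [+x clear] — {bracket, bushing, flange, gear, pin, spacer}
7. cap@(1, 0) [+x clear] — {bracket, bushing, cap, flange, gear, pin, spacer}
8. housing@(2, 0) [+x clear] — {bracket, bushing, cap, flange, gear, housing, pin, spacer}

Valid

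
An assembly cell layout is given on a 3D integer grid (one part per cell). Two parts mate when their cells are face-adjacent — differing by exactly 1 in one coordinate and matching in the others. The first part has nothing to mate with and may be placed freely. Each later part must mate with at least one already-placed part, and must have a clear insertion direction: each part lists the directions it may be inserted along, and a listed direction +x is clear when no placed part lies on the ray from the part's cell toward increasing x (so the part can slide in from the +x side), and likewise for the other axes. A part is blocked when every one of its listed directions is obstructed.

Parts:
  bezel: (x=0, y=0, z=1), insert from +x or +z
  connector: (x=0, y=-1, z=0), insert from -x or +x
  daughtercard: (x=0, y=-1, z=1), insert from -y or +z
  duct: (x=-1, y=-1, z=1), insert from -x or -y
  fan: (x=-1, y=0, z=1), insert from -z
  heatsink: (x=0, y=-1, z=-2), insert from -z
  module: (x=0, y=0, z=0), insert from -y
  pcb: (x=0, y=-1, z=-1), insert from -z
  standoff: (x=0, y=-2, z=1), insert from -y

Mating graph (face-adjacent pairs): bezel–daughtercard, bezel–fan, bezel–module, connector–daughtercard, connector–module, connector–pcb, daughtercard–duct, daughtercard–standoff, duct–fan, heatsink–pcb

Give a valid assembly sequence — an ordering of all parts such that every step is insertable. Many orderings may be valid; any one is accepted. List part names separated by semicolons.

1. bezel@(0, 0, 1) [+x clear] — {bezel}
2. daughtercard@(0, -1, 1) [-y clear] — {bezel, daughtercard}
3. standoff@(0, -2, 1) [-y clear] — {bezel, daughtercard, standoff}
4. duct@(-1, -1, 1) [-x clear] — {bezel, daughtercard, duct, standoff}
5. fan@(-1, 0, 1) [-z clear] — {bezel, daughtercard, duct, fan, standoff}
6. module@(0, 0, 0) [-y clear] — {bezel, daughtercard, duct, fan, module, standoff}
7. connector@(0, -1, 0) [-x clear] — {bezel, connector, daughtercard, duct, fan, module, standoff}
8. pcb@(0, -1, -1) [-z clear] — {bezel, connector, daughtercard, duct, fan, module, pcb, standoff}
9. heatsink@(0, -1, -2) [-z clear] — {bezel, connector, daughtercard, duct, fan, heatsink, module, pcb, standoff}

bezel; daughtercard; standoff; duct; fan; module; connector; pcb; heatsink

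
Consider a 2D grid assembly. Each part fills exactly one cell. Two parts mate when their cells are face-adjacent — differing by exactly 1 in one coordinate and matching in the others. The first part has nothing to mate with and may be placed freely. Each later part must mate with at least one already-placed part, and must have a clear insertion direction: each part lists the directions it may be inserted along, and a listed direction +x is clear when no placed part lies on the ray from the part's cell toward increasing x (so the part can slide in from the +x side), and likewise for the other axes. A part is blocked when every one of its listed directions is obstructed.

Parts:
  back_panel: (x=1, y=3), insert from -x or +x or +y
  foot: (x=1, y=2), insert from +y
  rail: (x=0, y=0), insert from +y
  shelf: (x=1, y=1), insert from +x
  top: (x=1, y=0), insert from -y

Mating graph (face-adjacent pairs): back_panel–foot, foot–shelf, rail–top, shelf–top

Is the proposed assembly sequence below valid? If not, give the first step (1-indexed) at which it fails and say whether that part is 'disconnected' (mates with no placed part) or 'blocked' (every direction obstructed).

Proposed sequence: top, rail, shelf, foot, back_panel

1. top@(1, 0) [-y clear] — {top}
2. rail@(0, 0) [+y clear] — {rail, top}
3. shelf@(1, 1) [+x clear] — {rail, shelf, top}
4. foot@(1, 2) [+y clear] — {foot, rail, shelf, top}
5. back_panel@(1, 3) [-x clear] — {back_panel, foot, rail, shelf, top}

Valid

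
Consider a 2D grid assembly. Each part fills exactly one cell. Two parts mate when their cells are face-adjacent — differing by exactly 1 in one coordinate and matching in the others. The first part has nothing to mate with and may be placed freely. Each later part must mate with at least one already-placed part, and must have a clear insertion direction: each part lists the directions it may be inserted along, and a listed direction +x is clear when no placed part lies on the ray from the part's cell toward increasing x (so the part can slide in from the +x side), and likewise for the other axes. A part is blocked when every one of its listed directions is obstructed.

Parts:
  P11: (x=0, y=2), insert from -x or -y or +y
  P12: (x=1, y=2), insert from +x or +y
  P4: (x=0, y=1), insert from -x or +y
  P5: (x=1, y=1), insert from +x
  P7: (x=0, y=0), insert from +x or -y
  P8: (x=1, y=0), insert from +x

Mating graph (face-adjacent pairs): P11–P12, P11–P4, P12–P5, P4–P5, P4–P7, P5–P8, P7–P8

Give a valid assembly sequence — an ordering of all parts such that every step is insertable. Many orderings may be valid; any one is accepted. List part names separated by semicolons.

1. P8@(1, 0) [+x clear] — {P8}
2. P5@(1, 1) [+x clear] — {P5, P8}
3. P4@(0, 1) [-x clear] — {P4, P5, P8}
4. P11@(0, 2) [-x clear] — {P11, P4, P5, P8}
5. P12@(1, 2) [+x clear] — {P11, P12, P4, P5, P8}
6. P7@(0, 0) [-y clear] — {P11, P12, P4, P5, P7, P8}

P8; P5; P4; P11; P12; P7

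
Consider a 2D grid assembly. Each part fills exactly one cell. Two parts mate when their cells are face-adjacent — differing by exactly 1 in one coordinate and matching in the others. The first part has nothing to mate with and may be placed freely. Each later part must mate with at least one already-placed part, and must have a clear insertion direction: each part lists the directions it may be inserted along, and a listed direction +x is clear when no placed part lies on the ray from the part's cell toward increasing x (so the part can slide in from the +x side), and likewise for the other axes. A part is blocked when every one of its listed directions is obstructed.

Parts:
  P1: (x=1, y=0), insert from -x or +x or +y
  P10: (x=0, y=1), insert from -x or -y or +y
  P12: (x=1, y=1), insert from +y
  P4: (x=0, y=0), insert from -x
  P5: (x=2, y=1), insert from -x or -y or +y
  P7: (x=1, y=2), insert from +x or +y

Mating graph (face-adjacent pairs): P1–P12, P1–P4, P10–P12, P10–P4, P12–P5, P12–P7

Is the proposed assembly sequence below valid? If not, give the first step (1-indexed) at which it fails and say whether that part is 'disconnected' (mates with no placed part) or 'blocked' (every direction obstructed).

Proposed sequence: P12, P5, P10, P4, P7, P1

Valid

1. P12@(1, 1) [+y clear] — {P12}
2. P5@(2, 1) [-y clear] — {P12, P5}
3. P10@(0, 1) [-x clear] — {P10, P12, P5}
4. P4@(0, 0) [-x clear] — {P10, P12, P4, P5}
5. P7@(1, 2) [+x clear] — {P10, P12, P4, P5, P7}
6. P1@(1, 0) [+x clear] — {P1, P10, P12, P4, P5, P7}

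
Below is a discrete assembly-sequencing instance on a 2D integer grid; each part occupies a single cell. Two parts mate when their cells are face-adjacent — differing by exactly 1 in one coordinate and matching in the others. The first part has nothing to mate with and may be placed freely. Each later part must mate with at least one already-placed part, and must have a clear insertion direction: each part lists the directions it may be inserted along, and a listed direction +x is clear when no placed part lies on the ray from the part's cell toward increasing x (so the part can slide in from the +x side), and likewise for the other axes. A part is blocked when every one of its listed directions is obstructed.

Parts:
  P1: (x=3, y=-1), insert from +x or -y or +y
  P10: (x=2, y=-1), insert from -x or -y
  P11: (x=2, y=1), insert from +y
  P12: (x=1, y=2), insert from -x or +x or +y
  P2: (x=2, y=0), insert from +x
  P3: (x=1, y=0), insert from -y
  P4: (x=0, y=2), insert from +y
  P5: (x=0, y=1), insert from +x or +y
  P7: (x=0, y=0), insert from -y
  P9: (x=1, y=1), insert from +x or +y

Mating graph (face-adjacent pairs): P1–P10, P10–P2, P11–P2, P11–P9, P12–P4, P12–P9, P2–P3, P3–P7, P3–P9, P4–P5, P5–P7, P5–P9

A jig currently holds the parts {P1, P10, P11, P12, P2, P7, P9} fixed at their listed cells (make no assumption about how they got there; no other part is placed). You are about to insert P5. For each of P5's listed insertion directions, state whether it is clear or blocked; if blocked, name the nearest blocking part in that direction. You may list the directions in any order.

+x: nearest on ray is P9@(1, 1) ⇒ blocked
+y: ray from P5(0, 1) has no placed part ⇒ clear

+x: blocked by P9; +y: clear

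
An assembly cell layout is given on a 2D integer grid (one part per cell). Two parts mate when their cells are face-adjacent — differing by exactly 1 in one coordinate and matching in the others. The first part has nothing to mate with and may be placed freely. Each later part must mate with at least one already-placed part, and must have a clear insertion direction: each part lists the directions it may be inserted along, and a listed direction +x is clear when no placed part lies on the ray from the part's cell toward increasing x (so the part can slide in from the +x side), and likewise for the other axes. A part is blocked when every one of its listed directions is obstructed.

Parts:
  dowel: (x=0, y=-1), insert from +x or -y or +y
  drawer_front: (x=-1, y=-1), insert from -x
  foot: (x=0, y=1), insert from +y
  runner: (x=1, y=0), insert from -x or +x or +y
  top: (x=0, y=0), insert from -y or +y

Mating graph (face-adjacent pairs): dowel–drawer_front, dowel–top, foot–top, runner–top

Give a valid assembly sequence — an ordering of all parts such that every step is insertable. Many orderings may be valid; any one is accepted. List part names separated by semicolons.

1. top@(0, 0) [-y clear] — {top}
2. runner@(1, 0) [+x clear] — {runner, top}
3. dowel@(0, -1) [+x clear] — {dowel, runner, top}
4. drawer_front@(-1, -1) [-x clear] — {dowel, drawer_front, runner, top}
5. foot@(0, 1) [+y clear] — {dowel, drawer_front, foot, runner, top}

top; runner; dowel; drawer_front; foot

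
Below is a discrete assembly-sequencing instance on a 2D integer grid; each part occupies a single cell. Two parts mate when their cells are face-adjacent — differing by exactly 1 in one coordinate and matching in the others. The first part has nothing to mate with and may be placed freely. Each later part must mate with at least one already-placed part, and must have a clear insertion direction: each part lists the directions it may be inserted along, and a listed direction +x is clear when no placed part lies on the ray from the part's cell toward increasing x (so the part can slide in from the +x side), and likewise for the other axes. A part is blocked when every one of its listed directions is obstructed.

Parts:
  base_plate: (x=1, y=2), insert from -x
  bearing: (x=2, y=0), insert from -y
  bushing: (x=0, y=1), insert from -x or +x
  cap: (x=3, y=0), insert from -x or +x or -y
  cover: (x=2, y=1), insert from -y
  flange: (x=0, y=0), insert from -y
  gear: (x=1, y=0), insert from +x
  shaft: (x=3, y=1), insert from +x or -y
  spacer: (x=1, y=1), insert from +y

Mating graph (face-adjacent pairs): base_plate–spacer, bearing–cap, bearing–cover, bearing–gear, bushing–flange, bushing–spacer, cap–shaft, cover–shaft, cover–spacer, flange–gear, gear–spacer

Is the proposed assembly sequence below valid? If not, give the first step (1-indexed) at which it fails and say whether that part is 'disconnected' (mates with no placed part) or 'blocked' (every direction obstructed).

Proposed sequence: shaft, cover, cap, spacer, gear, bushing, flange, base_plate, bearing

1. shaft@(3, 1) [+x clear] — {shaft}
2. cover@(2, 1) [-y clear] — {cover, shaft}
3. cap@(3, 0) [-x clear] — {cap, cover, shaft}
4. spacer@(1, 1) [+y clear] — {cap, cover, shaft, spacer}
5. gear@(1, 0) — +x all obstructed ⇒ blocked

Invalid at step 5 (blocked)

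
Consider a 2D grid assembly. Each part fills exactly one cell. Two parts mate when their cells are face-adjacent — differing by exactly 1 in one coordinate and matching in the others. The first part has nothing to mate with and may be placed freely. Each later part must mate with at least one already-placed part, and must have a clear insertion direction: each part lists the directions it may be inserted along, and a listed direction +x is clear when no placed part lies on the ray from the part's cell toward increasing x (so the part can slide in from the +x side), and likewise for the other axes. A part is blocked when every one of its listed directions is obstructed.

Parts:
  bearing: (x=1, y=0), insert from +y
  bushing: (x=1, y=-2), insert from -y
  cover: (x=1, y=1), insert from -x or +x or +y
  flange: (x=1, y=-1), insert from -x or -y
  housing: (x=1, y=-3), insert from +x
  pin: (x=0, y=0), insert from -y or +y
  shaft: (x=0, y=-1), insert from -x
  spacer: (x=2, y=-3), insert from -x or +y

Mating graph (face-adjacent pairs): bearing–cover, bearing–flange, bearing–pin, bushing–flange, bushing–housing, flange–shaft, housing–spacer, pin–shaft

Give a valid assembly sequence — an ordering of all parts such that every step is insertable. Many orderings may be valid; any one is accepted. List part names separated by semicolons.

1. bearing@(1, 0) [+y clear] — {bearing}
2. cover@(1, 1) [-x clear] — {bearing, cover}
3. flange@(1, -1) [-x clear] — {bearing, cover, flange}
4. bushing@(1, -2) [-y clear] — {bearing, bushing, cover, flange}
5. housing@(1, -3) [+x clear] — {bearing, bushing, cover, flange, housing}
6. spacer@(2, -3) [+y clear] — {bearing, bushing, cover, flange, housing, spacer}
7. pin@(0, 0) [-y clear] — {bearing, bushing, cover, flange, housing, pin, spacer}
8. shaft@(0, -1) [-x clear] — {bearing, bushing, cover, flange, housing, pin, shaft, spacer}

bearing; cover; flange; bushing; housing; spacer; pin; shaft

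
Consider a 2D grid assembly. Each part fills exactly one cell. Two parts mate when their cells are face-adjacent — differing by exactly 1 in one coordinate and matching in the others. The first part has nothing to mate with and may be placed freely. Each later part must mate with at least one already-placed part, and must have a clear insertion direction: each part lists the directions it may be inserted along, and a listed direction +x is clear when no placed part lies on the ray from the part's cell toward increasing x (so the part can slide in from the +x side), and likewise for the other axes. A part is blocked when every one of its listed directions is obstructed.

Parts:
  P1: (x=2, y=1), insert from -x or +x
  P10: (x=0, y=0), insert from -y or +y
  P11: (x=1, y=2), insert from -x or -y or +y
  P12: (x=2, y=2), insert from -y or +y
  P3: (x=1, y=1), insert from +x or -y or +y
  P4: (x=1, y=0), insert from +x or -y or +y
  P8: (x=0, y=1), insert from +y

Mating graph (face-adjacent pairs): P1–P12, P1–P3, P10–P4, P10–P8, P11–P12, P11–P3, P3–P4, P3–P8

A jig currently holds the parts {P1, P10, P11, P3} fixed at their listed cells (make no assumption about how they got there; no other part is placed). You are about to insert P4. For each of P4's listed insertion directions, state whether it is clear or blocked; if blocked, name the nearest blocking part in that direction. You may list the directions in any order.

+x: ray from P4(1, 0) has no placed part ⇒ clear
-y: ray from P4(1, 0) has no placed part ⇒ clear
+y: nearest on ray is P3@(1, 1) ⇒ blocked

+x: clear; +y: blocked by P3; -y: clear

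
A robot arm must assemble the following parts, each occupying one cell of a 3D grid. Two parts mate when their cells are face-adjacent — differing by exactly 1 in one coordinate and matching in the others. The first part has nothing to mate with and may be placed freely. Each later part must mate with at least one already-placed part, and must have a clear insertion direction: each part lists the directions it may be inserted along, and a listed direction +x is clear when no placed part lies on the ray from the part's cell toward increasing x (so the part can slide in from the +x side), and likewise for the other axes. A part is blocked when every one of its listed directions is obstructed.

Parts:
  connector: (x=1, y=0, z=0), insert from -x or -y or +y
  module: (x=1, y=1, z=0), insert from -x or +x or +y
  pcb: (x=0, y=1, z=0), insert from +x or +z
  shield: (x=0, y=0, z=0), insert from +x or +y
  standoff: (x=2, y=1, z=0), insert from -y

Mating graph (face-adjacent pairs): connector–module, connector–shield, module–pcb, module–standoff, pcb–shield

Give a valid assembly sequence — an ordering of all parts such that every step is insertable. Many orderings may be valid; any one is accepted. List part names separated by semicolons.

1. standoff@(2, 1, 0) [-y clear] — {standoff}
2. module@(1, 1, 0) [-x clear] — {module, standoff}
3. pcb@(0, 1, 0) [+z clear] — {module, pcb, standoff}
4. shield@(0, 0, 0) [+x clear] — {module, pcb, shield, standoff}
5. connector@(1, 0, 0) [-y clear] — {connector, module, pcb, shield, standoff}

standoff; module; pcb; shield; connector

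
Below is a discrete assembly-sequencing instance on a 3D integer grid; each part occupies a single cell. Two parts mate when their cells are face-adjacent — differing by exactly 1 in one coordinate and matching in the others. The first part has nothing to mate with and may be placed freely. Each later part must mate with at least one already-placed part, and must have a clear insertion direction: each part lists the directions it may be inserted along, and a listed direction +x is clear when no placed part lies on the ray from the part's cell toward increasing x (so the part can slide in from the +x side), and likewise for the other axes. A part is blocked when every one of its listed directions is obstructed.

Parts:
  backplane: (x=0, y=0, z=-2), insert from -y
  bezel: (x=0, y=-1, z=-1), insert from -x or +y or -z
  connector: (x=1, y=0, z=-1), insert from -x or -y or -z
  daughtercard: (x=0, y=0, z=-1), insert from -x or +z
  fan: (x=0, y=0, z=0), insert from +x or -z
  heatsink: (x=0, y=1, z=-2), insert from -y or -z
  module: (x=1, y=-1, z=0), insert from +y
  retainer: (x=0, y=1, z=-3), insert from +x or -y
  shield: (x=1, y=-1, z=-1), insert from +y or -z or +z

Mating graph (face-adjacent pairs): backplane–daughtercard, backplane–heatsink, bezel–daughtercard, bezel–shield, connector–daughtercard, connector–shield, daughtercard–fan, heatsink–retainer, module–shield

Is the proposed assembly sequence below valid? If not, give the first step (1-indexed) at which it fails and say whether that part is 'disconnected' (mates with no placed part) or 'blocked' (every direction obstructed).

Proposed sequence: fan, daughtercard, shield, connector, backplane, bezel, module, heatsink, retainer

Invalid at step 3 (disconnected)

1. fan@(0, 0, 0) [+x clear] — {fan}
2. daughtercard@(0, 0, -1) [-x clear] — {daughtercard, fan}
3. shield@(1, -1, -1) — no placed neighbour ⇒ disconnected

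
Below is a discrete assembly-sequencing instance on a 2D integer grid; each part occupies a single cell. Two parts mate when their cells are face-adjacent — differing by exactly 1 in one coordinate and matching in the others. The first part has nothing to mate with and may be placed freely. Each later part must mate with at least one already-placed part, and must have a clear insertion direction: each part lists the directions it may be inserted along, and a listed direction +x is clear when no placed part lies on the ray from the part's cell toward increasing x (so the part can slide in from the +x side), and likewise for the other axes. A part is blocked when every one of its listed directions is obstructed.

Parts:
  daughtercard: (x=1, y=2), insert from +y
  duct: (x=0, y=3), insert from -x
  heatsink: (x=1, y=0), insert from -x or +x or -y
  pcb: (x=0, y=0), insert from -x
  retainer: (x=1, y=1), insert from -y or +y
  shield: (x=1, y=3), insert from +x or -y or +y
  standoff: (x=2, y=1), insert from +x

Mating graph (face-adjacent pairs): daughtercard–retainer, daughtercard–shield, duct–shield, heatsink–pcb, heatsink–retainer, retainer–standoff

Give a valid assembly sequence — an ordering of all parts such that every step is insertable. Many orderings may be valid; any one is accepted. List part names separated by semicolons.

1. pcb@(0, 0) [-x clear] — {pcb}
2. heatsink@(1, 0) [+x clear] — {heatsink, pcb}
3. retainer@(1, 1) [+y clear] — {heatsink, pcb, retainer}
4. daughtercard@(1, 2) [+y clear] — {daughtercard, heatsink, pcb, retainer}
5. standoff@(2, 1) [+x clear] — {daughtercard, heatsink, pcb, retainer, standoff}
6. shield@(1, 3) [+x clear] — {daughtercard, heatsink, pcb, retainer, shield, standoff}
7. duct@(0, 3) [-x clear] — {daughtercard, duct, heatsink, pcb, retainer, shield, standoff}

pcb; heatsink; retainer; daughtercard; standoff; shield; duct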